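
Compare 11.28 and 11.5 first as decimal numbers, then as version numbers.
As decimals: 11.28 < 11.5. As versions: v11.28 > v11.5 (minor version 28 > 5).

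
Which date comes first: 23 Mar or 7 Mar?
7 Mar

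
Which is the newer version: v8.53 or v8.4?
v8.53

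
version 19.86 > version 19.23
True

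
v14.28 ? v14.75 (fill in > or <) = <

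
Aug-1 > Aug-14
False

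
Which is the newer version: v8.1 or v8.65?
v8.65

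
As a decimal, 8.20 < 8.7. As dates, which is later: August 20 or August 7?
August 20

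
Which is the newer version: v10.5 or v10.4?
v10.5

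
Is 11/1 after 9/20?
Yes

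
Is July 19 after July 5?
Yes. Day 19 comes after day 5 in July — this is a date comparison, not a decimal one (the decimal 7.19 would be smaller than 7.5).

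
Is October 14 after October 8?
Yes. Day 14 comes after day 8 in October — this is a date comparison, not a decimal one (the decimal 10.14 would be smaller than 10.8).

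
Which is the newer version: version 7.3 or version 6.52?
version 7.3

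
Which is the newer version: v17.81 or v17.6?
v17.81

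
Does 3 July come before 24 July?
Yes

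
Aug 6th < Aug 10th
True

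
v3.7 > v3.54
False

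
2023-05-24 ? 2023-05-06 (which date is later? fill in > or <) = >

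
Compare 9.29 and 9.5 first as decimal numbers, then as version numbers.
As decimals: 9.29 < 9.5. As versions: v9.29 > v9.5 (minor version 29 > 5).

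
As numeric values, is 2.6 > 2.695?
False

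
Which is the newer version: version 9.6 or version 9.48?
version 9.48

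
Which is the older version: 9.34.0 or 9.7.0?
9.7.0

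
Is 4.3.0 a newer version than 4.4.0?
No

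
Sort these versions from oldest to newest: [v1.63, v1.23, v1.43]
[v1.23, v1.43, v1.63]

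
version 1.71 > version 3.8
False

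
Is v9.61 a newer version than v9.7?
Yes. Version numbers are compared segment by segment as integers, not as decimals: minor version 61 > 7, so v9.61 > v9.7 (even though the decimal 9.61 < 9.7).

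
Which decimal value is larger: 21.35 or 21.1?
21.35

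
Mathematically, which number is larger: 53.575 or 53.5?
53.575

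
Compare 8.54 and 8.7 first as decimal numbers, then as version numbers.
As decimals: 8.54 < 8.7. As versions: v8.54 > v8.7 (minor version 54 > 7).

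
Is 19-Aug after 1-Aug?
Yes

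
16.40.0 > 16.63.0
False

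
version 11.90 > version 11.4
True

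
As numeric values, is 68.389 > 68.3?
True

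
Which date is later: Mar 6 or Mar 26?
Mar 26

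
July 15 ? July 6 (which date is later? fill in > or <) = >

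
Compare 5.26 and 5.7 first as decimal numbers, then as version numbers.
As decimals: 5.26 < 5.7. As versions: v5.26 > v5.7 (minor version 26 > 7).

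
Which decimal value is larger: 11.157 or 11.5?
11.5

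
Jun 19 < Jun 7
False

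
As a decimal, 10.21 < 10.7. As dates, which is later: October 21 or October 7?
October 21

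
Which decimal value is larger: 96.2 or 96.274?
96.274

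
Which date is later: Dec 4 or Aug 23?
Dec 4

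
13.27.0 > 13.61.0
False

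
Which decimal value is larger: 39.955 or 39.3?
39.955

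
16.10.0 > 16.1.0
True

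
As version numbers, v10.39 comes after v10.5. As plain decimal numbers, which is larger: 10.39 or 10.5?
10.5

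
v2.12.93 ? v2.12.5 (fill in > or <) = >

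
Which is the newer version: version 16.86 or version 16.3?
version 16.86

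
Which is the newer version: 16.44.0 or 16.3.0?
16.44.0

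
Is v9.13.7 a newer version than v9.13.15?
No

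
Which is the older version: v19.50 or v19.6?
v19.6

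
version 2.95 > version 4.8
False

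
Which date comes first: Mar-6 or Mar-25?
Mar-6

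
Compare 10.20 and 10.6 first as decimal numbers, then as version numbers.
As decimals: 10.20 < 10.6. As versions: v10.20 > v10.6 (minor version 20 > 6).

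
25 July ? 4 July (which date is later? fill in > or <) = >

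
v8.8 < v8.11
True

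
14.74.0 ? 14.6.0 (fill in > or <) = >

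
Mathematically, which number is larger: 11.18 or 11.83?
11.83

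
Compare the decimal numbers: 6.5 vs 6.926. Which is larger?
6.926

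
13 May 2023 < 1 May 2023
False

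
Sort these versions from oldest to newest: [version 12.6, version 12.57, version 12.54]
[version 12.6, version 12.54, version 12.57]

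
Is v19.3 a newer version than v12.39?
Yes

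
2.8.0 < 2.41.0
True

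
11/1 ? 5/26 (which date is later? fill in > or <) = >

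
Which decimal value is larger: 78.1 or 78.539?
78.539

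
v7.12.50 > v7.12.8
True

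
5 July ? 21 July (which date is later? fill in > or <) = <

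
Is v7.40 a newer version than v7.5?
Yes. Version numbers are compared segment by segment as integers, not as decimals: minor version 40 > 5, so v7.40 > v7.5 (even though the decimal 7.40 < 7.5).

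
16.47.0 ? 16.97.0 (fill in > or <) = <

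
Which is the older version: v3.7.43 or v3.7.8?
v3.7.8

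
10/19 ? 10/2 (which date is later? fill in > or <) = >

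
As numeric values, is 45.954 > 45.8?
True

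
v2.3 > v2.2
True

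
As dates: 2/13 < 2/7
False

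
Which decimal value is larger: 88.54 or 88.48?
88.54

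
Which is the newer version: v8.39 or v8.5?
v8.39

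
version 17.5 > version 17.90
False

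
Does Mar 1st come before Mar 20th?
Yes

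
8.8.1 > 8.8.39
False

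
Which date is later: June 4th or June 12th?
June 12th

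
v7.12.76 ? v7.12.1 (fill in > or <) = >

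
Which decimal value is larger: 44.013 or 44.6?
44.6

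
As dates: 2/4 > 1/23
True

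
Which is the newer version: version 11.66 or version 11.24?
version 11.66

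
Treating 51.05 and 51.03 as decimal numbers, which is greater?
51.05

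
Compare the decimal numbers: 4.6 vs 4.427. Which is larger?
4.6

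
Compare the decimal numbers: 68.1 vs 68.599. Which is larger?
68.599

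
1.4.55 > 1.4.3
True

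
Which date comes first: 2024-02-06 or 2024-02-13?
2024-02-06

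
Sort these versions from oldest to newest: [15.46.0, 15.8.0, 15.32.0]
[15.8.0, 15.32.0, 15.46.0]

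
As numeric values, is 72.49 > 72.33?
True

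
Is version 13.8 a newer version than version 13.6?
Yes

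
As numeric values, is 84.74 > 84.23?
True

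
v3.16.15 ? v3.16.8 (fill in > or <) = >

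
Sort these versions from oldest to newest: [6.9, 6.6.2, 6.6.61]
[6.6.2, 6.6.61, 6.9]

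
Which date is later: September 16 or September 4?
September 16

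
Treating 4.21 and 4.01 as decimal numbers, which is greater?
4.21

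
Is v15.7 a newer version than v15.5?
Yes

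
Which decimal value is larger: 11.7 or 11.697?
11.7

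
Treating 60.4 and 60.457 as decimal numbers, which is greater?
60.457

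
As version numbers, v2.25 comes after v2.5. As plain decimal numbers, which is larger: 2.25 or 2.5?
2.5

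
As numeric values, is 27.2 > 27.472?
False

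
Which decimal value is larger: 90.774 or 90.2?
90.774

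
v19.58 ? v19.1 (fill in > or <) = >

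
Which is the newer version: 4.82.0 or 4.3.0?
4.82.0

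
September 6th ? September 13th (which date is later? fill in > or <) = <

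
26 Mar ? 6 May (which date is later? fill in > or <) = <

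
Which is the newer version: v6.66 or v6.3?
v6.66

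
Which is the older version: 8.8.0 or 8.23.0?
8.8.0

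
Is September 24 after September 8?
Yes. Day 24 comes after day 8 in September — this is a date comparison, not a decimal one (the decimal 9.24 would be smaller than 9.8).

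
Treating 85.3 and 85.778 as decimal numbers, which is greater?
85.778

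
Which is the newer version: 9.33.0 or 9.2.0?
9.33.0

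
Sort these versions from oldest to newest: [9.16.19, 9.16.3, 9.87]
[9.16.3, 9.16.19, 9.87]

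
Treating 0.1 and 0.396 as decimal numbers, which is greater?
0.396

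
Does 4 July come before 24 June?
No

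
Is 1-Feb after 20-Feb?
No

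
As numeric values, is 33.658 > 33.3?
True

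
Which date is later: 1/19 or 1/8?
1/19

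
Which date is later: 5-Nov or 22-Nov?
22-Nov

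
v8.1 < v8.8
True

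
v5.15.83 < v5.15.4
False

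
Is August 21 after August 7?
Yes. Day 21 comes after day 7 in August — this is a date comparison, not a decimal one (the decimal 8.21 would be smaller than 8.7).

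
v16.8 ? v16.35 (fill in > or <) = <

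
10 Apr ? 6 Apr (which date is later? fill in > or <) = >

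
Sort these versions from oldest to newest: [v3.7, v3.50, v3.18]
[v3.7, v3.18, v3.50]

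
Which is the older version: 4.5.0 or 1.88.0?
1.88.0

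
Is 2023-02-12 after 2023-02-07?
Yes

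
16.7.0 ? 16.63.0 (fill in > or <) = <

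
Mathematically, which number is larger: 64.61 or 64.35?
64.61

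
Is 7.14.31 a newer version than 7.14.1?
Yes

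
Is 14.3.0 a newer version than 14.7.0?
No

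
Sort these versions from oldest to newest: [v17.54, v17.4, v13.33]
[v13.33, v17.4, v17.54]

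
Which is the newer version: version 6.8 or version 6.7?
version 6.8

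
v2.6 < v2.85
True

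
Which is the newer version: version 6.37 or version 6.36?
version 6.37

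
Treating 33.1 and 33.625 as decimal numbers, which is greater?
33.625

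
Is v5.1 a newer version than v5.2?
No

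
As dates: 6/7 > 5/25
True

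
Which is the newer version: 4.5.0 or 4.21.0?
4.21.0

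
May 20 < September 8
True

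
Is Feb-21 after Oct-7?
No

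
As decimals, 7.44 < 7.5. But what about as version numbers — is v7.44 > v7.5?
True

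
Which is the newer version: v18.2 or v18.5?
v18.5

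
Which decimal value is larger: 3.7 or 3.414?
3.7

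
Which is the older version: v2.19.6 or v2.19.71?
v2.19.6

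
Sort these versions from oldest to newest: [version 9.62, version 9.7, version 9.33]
[version 9.7, version 9.33, version 9.62]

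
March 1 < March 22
True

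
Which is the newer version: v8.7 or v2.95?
v8.7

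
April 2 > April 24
False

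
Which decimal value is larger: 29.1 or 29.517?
29.517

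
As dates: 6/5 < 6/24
True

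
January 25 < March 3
True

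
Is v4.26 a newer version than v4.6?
Yes. Version numbers are compared segment by segment as integers, not as decimals: minor version 26 > 6, so v4.26 > v4.6 (even though the decimal 4.26 < 4.6).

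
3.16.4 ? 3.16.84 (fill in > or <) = <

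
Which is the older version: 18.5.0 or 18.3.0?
18.3.0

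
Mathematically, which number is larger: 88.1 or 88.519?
88.519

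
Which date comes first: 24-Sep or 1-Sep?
1-Sep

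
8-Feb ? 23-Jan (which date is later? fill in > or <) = >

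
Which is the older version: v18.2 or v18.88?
v18.2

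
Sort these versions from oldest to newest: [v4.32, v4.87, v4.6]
[v4.6, v4.32, v4.87]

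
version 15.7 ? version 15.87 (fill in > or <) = <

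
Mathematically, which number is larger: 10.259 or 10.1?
10.259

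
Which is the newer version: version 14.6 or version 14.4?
version 14.6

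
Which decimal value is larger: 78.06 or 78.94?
78.94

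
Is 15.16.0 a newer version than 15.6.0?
Yes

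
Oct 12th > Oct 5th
True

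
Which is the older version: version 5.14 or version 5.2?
version 5.2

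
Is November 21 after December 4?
No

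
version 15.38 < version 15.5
False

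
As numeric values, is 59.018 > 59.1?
False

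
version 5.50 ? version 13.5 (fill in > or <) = <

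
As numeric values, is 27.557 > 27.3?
True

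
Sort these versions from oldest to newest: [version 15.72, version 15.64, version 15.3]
[version 15.3, version 15.64, version 15.72]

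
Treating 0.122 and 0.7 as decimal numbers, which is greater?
0.7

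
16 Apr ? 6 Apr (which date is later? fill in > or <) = >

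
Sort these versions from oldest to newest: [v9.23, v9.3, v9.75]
[v9.3, v9.23, v9.75]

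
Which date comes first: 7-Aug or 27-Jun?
27-Jun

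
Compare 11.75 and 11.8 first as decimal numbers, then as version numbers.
As decimals: 11.75 < 11.8. As versions: v11.75 > v11.8 (minor version 75 > 8).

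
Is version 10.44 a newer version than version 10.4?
Yes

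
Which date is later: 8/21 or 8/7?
8/21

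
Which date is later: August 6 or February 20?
August 6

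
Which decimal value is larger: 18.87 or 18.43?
18.87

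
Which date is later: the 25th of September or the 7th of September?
the 25th of September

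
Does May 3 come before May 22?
Yes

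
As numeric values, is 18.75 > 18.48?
True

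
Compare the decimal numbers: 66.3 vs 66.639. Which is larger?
66.639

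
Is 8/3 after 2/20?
Yes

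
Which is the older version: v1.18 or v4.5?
v1.18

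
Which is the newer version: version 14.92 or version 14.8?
version 14.92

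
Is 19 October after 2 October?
Yes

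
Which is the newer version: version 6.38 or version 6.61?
version 6.61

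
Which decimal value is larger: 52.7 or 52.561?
52.7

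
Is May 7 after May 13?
No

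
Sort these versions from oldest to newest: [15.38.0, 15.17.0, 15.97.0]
[15.17.0, 15.38.0, 15.97.0]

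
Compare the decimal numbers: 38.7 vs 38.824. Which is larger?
38.824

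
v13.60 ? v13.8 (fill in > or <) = >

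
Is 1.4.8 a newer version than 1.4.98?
No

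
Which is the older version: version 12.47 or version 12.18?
version 12.18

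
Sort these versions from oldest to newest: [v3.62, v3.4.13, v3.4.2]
[v3.4.2, v3.4.13, v3.62]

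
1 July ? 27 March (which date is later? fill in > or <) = >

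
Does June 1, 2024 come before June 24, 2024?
Yes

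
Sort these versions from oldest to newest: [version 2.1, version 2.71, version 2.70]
[version 2.1, version 2.70, version 2.71]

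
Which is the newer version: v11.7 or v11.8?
v11.8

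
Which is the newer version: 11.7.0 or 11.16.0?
11.16.0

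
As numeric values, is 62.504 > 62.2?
True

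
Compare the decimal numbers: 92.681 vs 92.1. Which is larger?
92.681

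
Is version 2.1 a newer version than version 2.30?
No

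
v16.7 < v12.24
False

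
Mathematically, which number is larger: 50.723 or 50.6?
50.723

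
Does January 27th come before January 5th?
No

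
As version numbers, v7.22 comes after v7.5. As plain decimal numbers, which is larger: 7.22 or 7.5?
7.5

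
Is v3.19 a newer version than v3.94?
No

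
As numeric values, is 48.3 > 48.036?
True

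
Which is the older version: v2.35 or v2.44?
v2.35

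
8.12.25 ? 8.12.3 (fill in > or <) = >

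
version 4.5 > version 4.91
False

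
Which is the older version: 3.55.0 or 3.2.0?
3.2.0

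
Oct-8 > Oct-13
False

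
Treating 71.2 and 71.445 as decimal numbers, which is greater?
71.445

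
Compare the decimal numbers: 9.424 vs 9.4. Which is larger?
9.424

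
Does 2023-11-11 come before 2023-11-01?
No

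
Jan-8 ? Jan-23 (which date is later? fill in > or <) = <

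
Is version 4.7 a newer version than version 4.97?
No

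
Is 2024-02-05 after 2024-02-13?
No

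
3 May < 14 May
True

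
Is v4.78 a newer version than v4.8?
Yes. Version numbers are compared segment by segment as integers, not as decimals: minor version 78 > 8, so v4.78 > v4.8 (even though the decimal 4.78 < 4.8).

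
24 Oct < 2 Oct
False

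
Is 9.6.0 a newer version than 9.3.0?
Yes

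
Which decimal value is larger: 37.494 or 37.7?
37.7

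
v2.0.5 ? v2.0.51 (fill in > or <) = <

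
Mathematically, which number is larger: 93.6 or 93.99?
93.99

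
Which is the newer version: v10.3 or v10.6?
v10.6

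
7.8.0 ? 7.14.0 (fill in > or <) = <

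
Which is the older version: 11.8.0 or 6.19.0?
6.19.0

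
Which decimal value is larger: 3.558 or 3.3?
3.558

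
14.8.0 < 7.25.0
False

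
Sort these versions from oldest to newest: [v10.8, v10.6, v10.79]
[v10.6, v10.8, v10.79]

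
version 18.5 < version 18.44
True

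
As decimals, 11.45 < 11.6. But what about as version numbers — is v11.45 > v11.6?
True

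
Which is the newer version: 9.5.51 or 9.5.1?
9.5.51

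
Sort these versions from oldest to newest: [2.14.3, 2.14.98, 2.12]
[2.12, 2.14.3, 2.14.98]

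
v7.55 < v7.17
False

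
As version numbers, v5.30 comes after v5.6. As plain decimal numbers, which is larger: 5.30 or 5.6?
5.6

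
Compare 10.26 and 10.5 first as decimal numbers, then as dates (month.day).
As decimals: 10.26 < 10.5. As dates: 10/26 is later than 10/5 (day 26 > day 5).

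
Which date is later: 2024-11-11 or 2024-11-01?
2024-11-11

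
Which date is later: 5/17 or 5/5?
5/17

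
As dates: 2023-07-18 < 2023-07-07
False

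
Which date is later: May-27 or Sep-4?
Sep-4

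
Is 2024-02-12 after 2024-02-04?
Yes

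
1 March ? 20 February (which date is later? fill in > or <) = >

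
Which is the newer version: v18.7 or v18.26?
v18.26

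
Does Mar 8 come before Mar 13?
Yes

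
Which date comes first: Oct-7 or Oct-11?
Oct-7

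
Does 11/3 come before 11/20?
Yes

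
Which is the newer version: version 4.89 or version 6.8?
version 6.8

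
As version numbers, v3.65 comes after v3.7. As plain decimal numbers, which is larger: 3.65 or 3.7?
3.7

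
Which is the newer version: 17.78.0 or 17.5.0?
17.78.0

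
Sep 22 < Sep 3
False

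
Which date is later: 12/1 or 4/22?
12/1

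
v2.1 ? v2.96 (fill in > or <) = <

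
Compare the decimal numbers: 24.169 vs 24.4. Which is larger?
24.4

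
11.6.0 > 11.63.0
False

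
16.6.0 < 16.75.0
True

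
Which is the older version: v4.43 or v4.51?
v4.43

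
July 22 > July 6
True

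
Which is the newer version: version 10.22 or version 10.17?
version 10.22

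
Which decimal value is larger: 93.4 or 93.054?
93.4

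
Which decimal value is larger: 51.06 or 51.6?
51.6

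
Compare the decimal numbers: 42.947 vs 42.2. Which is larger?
42.947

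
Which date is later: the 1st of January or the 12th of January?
the 12th of January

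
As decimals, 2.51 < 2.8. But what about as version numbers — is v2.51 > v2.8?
True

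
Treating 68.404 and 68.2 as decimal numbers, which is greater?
68.404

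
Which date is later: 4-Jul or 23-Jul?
23-Jul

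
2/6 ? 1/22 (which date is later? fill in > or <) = >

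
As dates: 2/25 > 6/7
False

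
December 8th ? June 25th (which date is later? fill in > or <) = >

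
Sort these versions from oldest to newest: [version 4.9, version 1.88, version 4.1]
[version 1.88, version 4.1, version 4.9]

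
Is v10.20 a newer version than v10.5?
Yes. Version numbers are compared segment by segment as integers, not as decimals: minor version 20 > 5, so v10.20 > v10.5 (even though the decimal 10.20 < 10.5).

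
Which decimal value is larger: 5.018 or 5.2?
5.2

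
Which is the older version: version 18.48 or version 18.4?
version 18.4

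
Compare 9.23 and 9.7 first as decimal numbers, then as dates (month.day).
As decimals: 9.23 < 9.7. As dates: 9/23 is later than 9/7 (day 23 > day 7).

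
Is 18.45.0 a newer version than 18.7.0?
Yes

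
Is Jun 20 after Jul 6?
No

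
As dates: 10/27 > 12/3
False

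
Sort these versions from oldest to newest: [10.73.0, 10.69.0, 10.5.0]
[10.5.0, 10.69.0, 10.73.0]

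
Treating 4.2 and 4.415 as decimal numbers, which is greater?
4.415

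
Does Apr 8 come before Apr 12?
Yes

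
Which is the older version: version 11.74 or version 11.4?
version 11.4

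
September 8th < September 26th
True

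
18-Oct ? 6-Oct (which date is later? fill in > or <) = >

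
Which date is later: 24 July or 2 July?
24 July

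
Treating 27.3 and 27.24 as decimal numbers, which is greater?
27.3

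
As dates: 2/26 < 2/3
False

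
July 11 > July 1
True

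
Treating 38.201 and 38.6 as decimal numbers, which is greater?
38.6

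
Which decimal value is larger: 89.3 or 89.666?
89.666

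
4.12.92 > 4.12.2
True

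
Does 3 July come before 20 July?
Yes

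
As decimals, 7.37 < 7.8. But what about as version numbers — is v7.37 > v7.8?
True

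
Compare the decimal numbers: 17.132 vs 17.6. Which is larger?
17.6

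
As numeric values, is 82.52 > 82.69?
False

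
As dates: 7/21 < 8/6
True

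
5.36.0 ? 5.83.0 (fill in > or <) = <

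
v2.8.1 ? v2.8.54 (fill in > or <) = <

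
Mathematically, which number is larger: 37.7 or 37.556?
37.7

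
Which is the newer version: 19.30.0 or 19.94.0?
19.94.0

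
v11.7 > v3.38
True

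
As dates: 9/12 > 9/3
True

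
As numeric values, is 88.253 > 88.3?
False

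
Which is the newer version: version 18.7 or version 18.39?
version 18.39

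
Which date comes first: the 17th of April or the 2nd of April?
the 2nd of April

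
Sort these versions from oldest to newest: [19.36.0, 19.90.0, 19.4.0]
[19.4.0, 19.36.0, 19.90.0]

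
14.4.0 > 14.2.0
True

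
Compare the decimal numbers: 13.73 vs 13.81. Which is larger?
13.81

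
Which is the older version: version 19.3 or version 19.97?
version 19.3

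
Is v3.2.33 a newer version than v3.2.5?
Yes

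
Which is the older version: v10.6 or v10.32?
v10.6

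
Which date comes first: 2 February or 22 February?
2 February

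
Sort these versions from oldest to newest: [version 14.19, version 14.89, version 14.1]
[version 14.1, version 14.19, version 14.89]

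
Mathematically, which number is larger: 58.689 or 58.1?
58.689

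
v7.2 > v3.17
True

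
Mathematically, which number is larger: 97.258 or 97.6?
97.6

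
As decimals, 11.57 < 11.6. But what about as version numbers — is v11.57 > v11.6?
True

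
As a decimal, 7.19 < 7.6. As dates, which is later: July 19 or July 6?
July 19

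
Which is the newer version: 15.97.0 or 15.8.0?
15.97.0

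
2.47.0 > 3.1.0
False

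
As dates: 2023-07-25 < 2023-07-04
False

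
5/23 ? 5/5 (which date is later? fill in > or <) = >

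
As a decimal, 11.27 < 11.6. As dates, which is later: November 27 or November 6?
November 27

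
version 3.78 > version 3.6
True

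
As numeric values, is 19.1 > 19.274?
False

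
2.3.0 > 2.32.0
False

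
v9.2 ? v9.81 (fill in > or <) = <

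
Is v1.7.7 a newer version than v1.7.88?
No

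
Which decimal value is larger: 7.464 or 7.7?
7.7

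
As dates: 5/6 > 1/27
True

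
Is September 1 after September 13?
No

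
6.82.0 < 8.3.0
True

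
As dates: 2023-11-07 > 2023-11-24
False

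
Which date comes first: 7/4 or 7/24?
7/4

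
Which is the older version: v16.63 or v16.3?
v16.3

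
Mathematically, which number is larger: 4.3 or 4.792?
4.792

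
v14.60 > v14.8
True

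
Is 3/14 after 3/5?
Yes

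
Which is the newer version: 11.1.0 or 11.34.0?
11.34.0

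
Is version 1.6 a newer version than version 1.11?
No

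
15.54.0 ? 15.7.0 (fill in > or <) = >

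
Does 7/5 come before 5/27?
No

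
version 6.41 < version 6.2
False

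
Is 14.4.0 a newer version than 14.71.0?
No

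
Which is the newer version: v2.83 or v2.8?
v2.83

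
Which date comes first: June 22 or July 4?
June 22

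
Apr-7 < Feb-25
False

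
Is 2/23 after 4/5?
No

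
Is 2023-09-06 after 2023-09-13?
No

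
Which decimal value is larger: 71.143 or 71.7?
71.7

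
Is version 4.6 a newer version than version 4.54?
No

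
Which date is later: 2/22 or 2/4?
2/22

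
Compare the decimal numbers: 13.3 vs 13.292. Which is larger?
13.3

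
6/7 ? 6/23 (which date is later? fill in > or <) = <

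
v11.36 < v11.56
True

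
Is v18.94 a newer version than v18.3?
Yes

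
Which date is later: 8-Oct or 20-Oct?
20-Oct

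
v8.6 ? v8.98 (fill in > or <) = <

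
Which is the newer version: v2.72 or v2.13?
v2.72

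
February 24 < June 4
True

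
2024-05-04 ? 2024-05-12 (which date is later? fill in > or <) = <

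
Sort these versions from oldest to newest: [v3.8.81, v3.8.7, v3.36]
[v3.8.7, v3.8.81, v3.36]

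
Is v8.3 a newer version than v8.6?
No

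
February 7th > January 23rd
True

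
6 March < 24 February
False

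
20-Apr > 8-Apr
True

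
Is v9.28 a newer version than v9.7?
Yes. Version numbers are compared segment by segment as integers, not as decimals: minor version 28 > 7, so v9.28 > v9.7 (even though the decimal 9.28 < 9.7).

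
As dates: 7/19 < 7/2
False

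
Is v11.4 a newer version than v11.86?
No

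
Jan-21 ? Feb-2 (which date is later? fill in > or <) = <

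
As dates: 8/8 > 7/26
True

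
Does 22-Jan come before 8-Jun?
Yes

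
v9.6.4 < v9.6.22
True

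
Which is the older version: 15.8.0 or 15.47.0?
15.8.0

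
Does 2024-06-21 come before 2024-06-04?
No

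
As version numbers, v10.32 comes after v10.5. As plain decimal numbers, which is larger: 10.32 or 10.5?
10.5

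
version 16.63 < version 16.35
False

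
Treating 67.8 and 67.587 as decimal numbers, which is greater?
67.8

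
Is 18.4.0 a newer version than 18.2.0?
Yes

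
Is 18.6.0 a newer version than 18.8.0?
No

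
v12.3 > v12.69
False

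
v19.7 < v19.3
False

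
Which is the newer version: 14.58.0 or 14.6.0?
14.58.0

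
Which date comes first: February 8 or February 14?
February 8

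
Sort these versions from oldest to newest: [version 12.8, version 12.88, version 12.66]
[version 12.8, version 12.66, version 12.88]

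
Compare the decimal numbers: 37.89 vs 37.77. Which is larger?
37.89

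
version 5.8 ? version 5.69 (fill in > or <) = <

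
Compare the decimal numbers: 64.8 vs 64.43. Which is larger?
64.8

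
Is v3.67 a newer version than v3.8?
Yes. Version numbers are compared segment by segment as integers, not as decimals: minor version 67 > 8, so v3.67 > v3.8 (even though the decimal 3.67 < 3.8).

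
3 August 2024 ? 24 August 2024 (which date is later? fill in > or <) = <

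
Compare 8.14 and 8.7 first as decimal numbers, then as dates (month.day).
As decimals: 8.14 < 8.7. As dates: 8/14 is later than 8/7 (day 14 > day 7).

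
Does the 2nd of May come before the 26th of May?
Yes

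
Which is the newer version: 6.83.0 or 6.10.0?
6.83.0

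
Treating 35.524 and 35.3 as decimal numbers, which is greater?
35.524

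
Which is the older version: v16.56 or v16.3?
v16.3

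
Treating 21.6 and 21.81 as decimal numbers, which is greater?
21.81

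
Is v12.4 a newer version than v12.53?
No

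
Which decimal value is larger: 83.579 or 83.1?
83.579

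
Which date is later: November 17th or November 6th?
November 17th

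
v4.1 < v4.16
True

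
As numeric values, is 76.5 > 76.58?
False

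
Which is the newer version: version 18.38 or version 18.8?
version 18.38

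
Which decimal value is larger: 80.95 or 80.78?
80.95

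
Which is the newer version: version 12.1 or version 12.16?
version 12.16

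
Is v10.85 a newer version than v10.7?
Yes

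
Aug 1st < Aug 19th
True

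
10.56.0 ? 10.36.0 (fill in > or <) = >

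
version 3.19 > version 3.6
True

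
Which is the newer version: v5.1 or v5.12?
v5.12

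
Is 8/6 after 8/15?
No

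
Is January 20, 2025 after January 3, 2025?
Yes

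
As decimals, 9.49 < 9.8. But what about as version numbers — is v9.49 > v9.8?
True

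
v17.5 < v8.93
False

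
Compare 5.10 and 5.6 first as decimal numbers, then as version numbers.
As decimals: 5.10 < 5.6. As versions: v5.10 > v5.6 (minor version 10 > 6).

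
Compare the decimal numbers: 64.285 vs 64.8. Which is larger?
64.8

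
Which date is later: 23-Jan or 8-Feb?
8-Feb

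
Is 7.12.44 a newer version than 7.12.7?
Yes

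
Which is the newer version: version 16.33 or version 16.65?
version 16.65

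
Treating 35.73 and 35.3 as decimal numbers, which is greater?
35.73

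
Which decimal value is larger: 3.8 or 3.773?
3.8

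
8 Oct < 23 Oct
True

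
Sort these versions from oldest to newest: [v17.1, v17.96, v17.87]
[v17.1, v17.87, v17.96]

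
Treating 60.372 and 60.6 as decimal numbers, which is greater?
60.6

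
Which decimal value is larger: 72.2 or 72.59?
72.59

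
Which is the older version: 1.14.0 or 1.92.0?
1.14.0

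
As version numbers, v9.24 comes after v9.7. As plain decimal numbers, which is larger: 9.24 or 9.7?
9.7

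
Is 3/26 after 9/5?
No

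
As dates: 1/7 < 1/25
True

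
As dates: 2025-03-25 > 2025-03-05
True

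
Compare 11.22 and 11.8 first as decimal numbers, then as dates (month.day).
As decimals: 11.22 < 11.8. As dates: 11/22 is later than 11/8 (day 22 > day 8).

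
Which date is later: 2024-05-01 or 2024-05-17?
2024-05-17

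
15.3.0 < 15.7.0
True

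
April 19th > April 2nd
True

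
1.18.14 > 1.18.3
True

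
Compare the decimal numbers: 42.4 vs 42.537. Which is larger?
42.537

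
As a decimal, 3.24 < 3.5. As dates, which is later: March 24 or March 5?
March 24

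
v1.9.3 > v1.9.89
False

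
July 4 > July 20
False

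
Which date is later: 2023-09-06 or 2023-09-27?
2023-09-27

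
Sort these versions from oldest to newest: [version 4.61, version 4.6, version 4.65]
[version 4.6, version 4.61, version 4.65]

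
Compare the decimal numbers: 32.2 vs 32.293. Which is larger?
32.293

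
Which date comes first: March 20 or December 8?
March 20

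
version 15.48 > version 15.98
False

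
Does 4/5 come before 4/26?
Yes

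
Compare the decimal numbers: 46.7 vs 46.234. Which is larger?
46.7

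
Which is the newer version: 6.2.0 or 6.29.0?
6.29.0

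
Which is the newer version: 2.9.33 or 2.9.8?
2.9.33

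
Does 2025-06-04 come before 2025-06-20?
Yes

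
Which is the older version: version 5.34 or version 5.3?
version 5.3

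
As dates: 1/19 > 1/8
True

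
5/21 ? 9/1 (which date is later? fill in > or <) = <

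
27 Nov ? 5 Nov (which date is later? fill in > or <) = >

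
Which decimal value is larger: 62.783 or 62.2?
62.783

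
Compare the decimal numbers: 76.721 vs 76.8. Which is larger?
76.8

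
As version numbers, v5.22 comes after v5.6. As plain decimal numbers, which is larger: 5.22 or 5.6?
5.6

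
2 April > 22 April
False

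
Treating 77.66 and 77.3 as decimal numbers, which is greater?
77.66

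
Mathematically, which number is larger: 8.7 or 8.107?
8.7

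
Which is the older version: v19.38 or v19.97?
v19.38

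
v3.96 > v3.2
True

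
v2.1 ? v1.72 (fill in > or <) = >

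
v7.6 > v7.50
False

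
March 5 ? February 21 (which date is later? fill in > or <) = >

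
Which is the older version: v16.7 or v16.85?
v16.7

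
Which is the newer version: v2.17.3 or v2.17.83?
v2.17.83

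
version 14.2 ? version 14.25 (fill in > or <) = <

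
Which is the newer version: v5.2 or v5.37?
v5.37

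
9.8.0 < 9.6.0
False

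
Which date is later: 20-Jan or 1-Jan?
20-Jan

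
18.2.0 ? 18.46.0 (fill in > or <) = <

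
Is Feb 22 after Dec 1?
No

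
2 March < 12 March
True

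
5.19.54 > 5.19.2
True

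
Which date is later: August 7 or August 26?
August 26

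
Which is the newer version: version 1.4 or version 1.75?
version 1.75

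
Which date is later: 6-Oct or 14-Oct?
14-Oct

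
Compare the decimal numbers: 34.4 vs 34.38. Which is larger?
34.4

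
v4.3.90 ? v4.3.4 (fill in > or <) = >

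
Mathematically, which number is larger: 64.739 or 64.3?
64.739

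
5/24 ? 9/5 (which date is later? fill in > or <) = <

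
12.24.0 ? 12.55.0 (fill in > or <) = <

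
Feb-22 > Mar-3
False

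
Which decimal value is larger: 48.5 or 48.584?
48.584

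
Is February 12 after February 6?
Yes. Day 12 comes after day 6 in February — this is a date comparison, not a decimal one (the decimal 2.12 would be smaller than 2.6).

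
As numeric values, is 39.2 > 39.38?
False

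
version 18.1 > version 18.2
False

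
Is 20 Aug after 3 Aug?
Yes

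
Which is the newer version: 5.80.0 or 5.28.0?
5.80.0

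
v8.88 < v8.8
False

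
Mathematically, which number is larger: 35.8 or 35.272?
35.8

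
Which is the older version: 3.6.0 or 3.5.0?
3.5.0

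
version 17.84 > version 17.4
True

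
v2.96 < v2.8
False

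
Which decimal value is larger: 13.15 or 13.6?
13.6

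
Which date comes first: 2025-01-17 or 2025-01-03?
2025-01-03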